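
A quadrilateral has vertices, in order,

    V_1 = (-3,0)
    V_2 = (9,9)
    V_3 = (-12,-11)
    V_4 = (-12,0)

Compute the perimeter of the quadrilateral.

|V_1V_2| = √((12)² + (9)²) = √225 = 15
|V_2V_3| = √((-21)² + (-20)²) = √841 = 29
|V_3V_4| = √((0)² + (11)²) = √121 = 11
|V_4V_1| = √((9)² + (0)²) = √81 = 9
Perimeter = 15 + 29 + 11 + 9 = 64.

64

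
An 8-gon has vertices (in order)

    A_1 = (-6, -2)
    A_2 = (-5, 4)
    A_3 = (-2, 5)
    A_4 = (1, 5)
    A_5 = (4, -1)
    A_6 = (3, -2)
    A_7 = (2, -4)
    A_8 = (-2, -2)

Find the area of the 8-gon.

60

Apply the surveyor's formula: 2A = Σ (x_i·y_{i+1} − x_{i+1}·y_i), indices taken mod 8.
Σ = (-34) + (-17) + (-15) + (-21) + (-5) + (-8) + (-12) + (-8) = -120
Area = |Σ|/2 = 60.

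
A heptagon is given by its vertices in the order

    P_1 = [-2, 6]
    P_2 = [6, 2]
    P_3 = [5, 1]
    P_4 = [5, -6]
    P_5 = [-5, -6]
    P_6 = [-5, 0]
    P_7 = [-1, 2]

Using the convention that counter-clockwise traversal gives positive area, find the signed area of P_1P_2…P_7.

Apply the surveyor's formula: 2A = Σ (x_i·y_{i+1} − x_{i+1}·y_i), indices taken mod 7.
Σ = (-40) + (-4) + (-35) + (-60) + (-30) + (-10) + (-2) = -181
Signed area = Σ/2 = -90.5 (negative ⇒ clockwise traversal).

-90.5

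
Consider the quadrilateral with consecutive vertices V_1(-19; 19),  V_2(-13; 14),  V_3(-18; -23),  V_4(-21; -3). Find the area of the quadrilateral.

Apply Gauss's area formula: 2A = Σ (x_i·y_{i+1} − x_{i+1}·y_i), indices taken mod 4.
Σ = (-19) + (551) + (-429) + (-456) = -353
Area = |Σ|/2 = 176.5.

176.5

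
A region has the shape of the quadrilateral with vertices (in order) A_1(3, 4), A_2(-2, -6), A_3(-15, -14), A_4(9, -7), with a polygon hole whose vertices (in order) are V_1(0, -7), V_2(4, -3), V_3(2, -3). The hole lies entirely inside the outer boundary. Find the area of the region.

104

Outer boundary:
Σ = (-10) + (-62) + (231) + (57) = 216
Area = |Σ|/2 = 108.
Hole:
Apply Gauss's area formula: 2A = Σ (x_i·y_{i+1} − x_{i+1}·y_i), indices taken mod 3.
Σ = (28) + (-6) + (-14) = 8
Area = |Σ|/2 = 4.
Net area = 108 − 4 = 104.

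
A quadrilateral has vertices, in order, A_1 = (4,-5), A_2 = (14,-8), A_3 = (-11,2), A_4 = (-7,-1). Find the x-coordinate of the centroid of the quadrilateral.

-0.5

Apply Gauss's area formula. First the cross-terms c_i = x_i·y_{i+1} − x_{i+1}·y_i:
  38, -60, 25, 39  ⇒  2A = 42, A = 21.
Then Σ (x_i + x_{i+1})·c_i = -63, so x̄ = -63 / (6·21) = -0.5.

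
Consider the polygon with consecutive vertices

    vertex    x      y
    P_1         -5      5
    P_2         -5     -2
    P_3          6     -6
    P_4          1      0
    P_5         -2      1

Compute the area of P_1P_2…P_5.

39.5

Apply the shoelace formula: 2A = Σ (x_i·y_{i+1} − x_{i+1}·y_i), indices taken mod 5.
Σ = (35) + (42) + (6) + (1) + (-5) = 79
Area = |Σ|/2 = 39.5.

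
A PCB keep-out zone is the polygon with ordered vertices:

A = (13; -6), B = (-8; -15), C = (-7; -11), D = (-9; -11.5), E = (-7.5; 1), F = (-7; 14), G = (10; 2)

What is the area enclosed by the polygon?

355.875

Apply the shoelace formula: 2A = Σ (x_i·y_{i+1} − x_{i+1}·y_i), indices taken mod 7.
Σ = (-243) + (-17) + (-18.5) + (-95.25) + (-98) + (-154) + (-86) = -711.75
Area = |Σ|/2 = 355.875.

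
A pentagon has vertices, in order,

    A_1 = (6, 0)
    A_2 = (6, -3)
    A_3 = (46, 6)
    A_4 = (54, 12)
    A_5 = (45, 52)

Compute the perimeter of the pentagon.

|A_1A_2| = √((0)² + (-3)²) = √9 = 3
|A_2A_3| = √((40)² + (9)²) = √1681 = 41
|A_3A_4| = √((8)² + (6)²) = √100 = 10
|A_4A_5| = √((-9)² + (40)²) = √1681 = 41
|A_5A_1| = √((-39)² + (-52)²) = √4225 = 65
Perimeter = 3 + 41 + 10 + 41 + 65 = 160.

160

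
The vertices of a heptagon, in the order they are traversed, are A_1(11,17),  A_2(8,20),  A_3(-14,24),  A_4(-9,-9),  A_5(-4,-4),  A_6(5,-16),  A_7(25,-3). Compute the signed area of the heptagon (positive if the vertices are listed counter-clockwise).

Apply the shoelace (surveyor's) formula: 2A = Σ (x_i·y_{i+1} − x_{i+1}·y_i), indices taken mod 7.
Σ = (84) + (472) + (342) + (0) + (84) + (385) + (458) = 1825
Signed area = Σ/2 = 912.5 (positive ⇒ counter-clockwise traversal).

912.5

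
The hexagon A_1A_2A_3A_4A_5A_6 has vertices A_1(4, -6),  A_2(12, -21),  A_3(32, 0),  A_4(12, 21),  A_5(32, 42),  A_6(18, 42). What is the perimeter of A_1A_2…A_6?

168

|A_1A_2| = √((8)² + (-15)²) = √289 = 17
|A_2A_3| = √((20)² + (21)²) = √841 = 29
|A_3A_4| = √((-20)² + (21)²) = √841 = 29
|A_4A_5| = √((20)² + (21)²) = √841 = 29
|A_5A_6| = √((-14)² + (0)²) = √196 = 14
|A_6A_1| = √((-14)² + (-48)²) = √2500 = 50
Perimeter = 17 + 29 + 29 + 29 + 14 + 50 = 168.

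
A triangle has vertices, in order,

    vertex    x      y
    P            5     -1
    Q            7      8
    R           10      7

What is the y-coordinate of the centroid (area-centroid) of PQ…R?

14/3

Apply Gauss's area formula. First the cross-terms c_i = x_i·y_{i+1} − x_{i+1}·y_i:
  47, -31, -45  ⇒  2A = -29, A = -14.5.
Then Σ (y_i + y_{i+1})·c_i = -406, so ȳ = -406 / (6·(-14.5)) = 14/3.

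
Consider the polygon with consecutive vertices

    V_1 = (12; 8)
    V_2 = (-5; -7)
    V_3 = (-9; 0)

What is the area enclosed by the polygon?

89.5

Σ = (-44) + (-63) + (-72) = -179
Area = |Σ|/2 = 89.5.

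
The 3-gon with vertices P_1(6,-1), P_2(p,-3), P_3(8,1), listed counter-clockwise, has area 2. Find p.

The doubled signed area Σ (x_i y_{i+1} − x_{i+1} y_i) is linear in p.
With p=0 it equals -8; the coefficient of p is 2 (from the two edges through P_2).
So 2·p + -8 = 2·2 = 4 ⇒ p = 6.

6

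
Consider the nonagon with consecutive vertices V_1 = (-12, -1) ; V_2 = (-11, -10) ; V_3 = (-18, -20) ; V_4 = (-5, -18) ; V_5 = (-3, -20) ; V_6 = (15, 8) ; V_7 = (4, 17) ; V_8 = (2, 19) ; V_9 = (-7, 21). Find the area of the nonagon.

Apply Gauss's area formula: 2A = Σ (x_i·y_{i+1} − x_{i+1}·y_i), indices taken mod 9.
Cross-terms: 109, 40, 224, 46, 276, 223, 42, 175, 259  ⇒  Σ = 1394
Area = |Σ|/2 = 697.

697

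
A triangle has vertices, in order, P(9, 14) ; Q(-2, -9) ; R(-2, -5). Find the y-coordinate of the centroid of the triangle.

0

Apply the shoelace formula. First the cross-terms c_i = x_i·y_{i+1} − x_{i+1}·y_i:
  -53, -8, 17  ⇒  2A = -44, A = -22.
Then Σ (y_i + y_{i+1})·c_i = 0, so ȳ = 0 / (6·(-22)) = 0.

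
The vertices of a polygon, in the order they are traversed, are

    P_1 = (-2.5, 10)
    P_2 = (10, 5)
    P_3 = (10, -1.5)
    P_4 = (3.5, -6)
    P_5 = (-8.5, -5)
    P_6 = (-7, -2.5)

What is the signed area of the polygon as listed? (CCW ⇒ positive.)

-195.375

Apply the surveyor's formula: 2A = Σ (x_i·y_{i+1} − x_{i+1}·y_i), indices taken mod 6.
Cross-terms: -112.5, -65, -54.75, -68.5, -13.75, -76.25  ⇒  Σ = -390.75
Signed area = Σ/2 = -195.375 (negative ⇒ clockwise traversal).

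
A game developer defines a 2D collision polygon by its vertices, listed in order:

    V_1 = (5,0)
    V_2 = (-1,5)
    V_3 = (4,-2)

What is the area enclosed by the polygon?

Apply the shoelace formula: 2A = Σ (x_i·y_{i+1} − x_{i+1}·y_i), indices taken mod 3.
Σ = (25) + (-18) + (10) = 17
Area = |Σ|/2 = 8.5.

8.5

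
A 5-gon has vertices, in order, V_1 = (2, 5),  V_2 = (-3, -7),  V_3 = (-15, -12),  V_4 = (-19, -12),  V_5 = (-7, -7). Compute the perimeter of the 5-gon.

|V_1V_2| = √((-5)² + (-12)²) = √169 = 13
|V_2V_3| = √((-12)² + (-5)²) = √169 = 13
|V_3V_4| = √((-4)² + (0)²) = √16 = 4
|V_4V_5| = √((12)² + (5)²) = √169 = 13
|V_5V_1| = √((9)² + (12)²) = √225 = 15
Perimeter = 13 + 13 + 4 + 13 + 15 = 58.

58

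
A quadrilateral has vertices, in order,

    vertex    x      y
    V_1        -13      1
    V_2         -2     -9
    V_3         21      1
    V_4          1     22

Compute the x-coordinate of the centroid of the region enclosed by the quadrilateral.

Apply the shoelace (surveyor's) formula. First the cross-terms c_i = x_i·y_{i+1} − x_{i+1}·y_i:
  119, 187, 461, 287  ⇒  2A = 1054, A = 527.
Then Σ (x_i + x_{i+1})·c_i = 8466, so x̄ = 8466 / (6·527) = 83/31.

83/31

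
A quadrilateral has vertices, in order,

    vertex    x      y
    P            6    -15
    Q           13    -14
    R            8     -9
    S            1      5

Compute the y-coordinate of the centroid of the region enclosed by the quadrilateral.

Apply the shoelace (surveyor's) formula. First the cross-terms c_i = x_i·y_{i+1} − x_{i+1}·y_i:
  111, -5, 49, -45  ⇒  2A = 110, A = 55.
Then Σ (y_i + y_{i+1})·c_i = -2850, so ȳ = -2850 / (6·55) = -95/11.

-95/11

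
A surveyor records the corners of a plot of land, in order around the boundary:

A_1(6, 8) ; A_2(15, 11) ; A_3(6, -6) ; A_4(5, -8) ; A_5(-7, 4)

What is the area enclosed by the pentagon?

Apply the shoelace formula: 2A = Σ (x_i·y_{i+1} − x_{i+1}·y_i), indices taken mod 5.
A_1→A_2: (6)(11) − (15)(8) = -54
A_2→A_3: (15)(-6) − (6)(11) = -156
A_3→A_4: (6)(-8) − (5)(-6) = -18
A_4→A_5: (5)(4) − (-7)(-8) = -36
A_5→A_1: (-7)(8) − (6)(4) = -80
Σ = -344
Area = |Σ|/2 = 172.

172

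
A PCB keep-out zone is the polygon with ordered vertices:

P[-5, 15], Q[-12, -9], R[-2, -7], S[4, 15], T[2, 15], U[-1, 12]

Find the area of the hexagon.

Apply the shoelace (surveyor's) formula: 2A = Σ (x_i·y_{i+1} − x_{i+1}·y_i), indices taken mod 6.
Σ = (225) + (66) + (-2) + (30) + (39) + (45) = 403
Area = |Σ|/2 = 201.5.

201.5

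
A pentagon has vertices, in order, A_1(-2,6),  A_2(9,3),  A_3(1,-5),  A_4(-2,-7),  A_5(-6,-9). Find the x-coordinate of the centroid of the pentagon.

Apply the surveyor's formula. First the cross-terms c_i = x_i·y_{i+1} − x_{i+1}·y_i:
  -60, -48, -17, -24, -54  ⇒  2A = -203, A = -101.5.
Then Σ (x_i + x_{i+1})·c_i = -259, so x̄ = -259 / (6·(-101.5)) = 37/87.

37/87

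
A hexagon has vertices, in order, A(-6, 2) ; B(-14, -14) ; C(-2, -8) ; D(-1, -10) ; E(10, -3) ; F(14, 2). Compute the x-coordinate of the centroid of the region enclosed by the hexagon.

-5/7

Apply Gauss's area formula. First the cross-terms c_i = x_i·y_{i+1} − x_{i+1}·y_i:
  112, 84, 12, 103, 62, 40  ⇒  2A = 413, A = 206.5.
Then Σ (x_i + x_{i+1})·c_i = -885, so x̄ = -885 / (6·206.5) = -5/7.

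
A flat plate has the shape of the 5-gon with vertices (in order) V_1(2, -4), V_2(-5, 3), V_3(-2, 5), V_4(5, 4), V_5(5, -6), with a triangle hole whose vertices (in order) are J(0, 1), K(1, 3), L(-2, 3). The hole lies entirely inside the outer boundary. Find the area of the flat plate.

Outer boundary:
Σ = (-14) + (-19) + (-33) + (-50) + (-8) = -124
Area = |Σ|/2 = 62.
Hole:
Apply the surveyor's formula: 2A = Σ (x_i·y_{i+1} − x_{i+1}·y_i), indices taken mod 3.
Σ = (-1) + (9) + (-2) = 6
Area = |Σ|/2 = 3.
Net area = 62 − 3 = 59.

59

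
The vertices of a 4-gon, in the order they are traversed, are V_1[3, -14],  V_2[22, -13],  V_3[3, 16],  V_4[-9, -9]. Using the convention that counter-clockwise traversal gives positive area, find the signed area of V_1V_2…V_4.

Apply the surveyor's formula: 2A = Σ (x_i·y_{i+1} − x_{i+1}·y_i), indices taken mod 4.
V_1→V_2: (3)(-13) − (22)(-14) = 269
V_2→V_3: (22)(16) − (3)(-13) = 391
V_3→V_4: (3)(-9) − (-9)(16) = 117
V_4→V_1: (-9)(-14) − (3)(-9) = 153
Σ = 930
Signed area = Σ/2 = 465 (positive ⇒ counter-clockwise traversal).

465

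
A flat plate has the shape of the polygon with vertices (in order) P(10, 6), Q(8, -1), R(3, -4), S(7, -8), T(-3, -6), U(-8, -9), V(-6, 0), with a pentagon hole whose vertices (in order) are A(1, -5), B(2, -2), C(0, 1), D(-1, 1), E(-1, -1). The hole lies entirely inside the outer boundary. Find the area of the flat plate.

120.5

Outer boundary:
Apply the shoelace formula: 2A = Σ (x_i·y_{i+1} − x_{i+1}·y_i), indices taken mod 7.
Cross-terms: -58, -29, 4, -66, -21, -54, -36  ⇒  Σ = -260
Area = |Σ|/2 = 130.
Hole:
Apply the shoelace formula: 2A = Σ (x_i·y_{i+1} − x_{i+1}·y_i), indices taken mod 5.
Σ = (8) + (2) + (1) + (2) + (6) = 19
Area = |Σ|/2 = 9.5.
Net area = 130 − 9.5 = 120.5.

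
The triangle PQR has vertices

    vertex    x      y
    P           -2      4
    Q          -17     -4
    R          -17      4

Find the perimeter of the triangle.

40

|PQ| = √((-15)² + (-8)²) = √289 = 17
|QR| = √((0)² + (8)²) = √64 = 8
|RP| = √((15)² + (0)²) = √225 = 15
Perimeter = 17 + 8 + 15 = 40.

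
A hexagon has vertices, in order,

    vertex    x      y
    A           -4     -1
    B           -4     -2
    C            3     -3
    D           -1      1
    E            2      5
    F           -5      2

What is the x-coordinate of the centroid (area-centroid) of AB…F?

Apply Gauss's area formula. First the cross-terms c_i = x_i·y_{i+1} − x_{i+1}·y_i:
  4, 18, 0, -7, 29, 13  ⇒  2A = 57, A = 28.5.
Then Σ (x_i + x_{i+1})·c_i = -261, so x̄ = -261 / (6·28.5) = -29/19.

-29/19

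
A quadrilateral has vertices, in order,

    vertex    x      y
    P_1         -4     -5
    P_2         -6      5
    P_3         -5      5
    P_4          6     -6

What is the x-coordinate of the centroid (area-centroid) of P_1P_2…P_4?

Apply the shoelace (surveyor's) formula. First the cross-terms c_i = x_i·y_{i+1} − x_{i+1}·y_i:
  -50, -5, 0, -54  ⇒  2A = -109, A = -54.5.
Then Σ (x_i + x_{i+1})·c_i = 447, so x̄ = 447 / (6·(-54.5)) = -149/109.

-149/109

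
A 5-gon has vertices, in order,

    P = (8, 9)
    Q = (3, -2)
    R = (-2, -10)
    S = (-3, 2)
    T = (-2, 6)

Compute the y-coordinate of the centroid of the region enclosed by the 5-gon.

241/191

Apply the shoelace formula. First the cross-terms c_i = x_i·y_{i+1} − x_{i+1}·y_i:
  -43, -34, -34, -14, -66  ⇒  2A = -191, A = -95.5.
Then Σ (y_i + y_{i+1})·c_i = -723, so ȳ = -723 / (6·(-95.5)) = 241/191.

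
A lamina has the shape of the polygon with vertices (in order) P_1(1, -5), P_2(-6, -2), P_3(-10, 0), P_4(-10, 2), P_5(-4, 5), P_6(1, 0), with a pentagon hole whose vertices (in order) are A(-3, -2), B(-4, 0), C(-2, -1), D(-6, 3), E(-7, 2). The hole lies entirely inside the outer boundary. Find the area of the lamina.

55.5

Outer boundary:
Apply the shoelace formula: 2A = Σ (x_i·y_{i+1} − x_{i+1}·y_i), indices taken mod 6.
P_1→P_2: (1)(-2) − (-6)(-5) = -32
P_2→P_3: (-6)(0) − (-10)(-2) = -20
P_3→P_4: (-10)(2) − (-10)(0) = -20
P_4→P_5: (-10)(5) − (-4)(2) = -42
P_5→P_6: (-4)(0) − (1)(5) = -5
P_6→P_1: (1)(-5) − (1)(0) = -5
Σ = -124
Area = |Σ|/2 = 62.
Hole:
A→B: (-3)(0) − (-4)(-2) = -8
B→C: (-4)(-1) − (-2)(0) = 4
C→D: (-2)(3) − (-6)(-1) = -12
D→E: (-6)(2) − (-7)(3) = 9
E→A: (-7)(-2) − (-3)(2) = 20
Σ = 13
Area = |Σ|/2 = 6.5.
Net area = 62 − 6.5 = 55.5.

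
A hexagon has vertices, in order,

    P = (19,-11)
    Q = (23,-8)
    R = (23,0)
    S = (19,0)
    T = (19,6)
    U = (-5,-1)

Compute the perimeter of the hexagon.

74

|PQ| = √((4)² + (3)²) = √25 = 5
|QR| = √((0)² + (8)²) = √64 = 8
|RS| = √((-4)² + (0)²) = √16 = 4
|ST| = √((0)² + (6)²) = √36 = 6
|TU| = √((-24)² + (-7)²) = √625 = 25
|UP| = √((24)² + (-10)²) = √676 = 26
Perimeter = 5 + 8 + 4 + 6 + 25 + 26 = 74.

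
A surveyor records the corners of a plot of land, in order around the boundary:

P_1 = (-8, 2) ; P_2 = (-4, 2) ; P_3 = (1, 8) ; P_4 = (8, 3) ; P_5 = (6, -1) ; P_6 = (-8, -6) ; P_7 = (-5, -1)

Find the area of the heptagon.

Σ = (-8) + (-34) + (-61) + (-26) + (-44) + (-22) + (-18) = -213
Area = |Σ|/2 = 106.5.

106.5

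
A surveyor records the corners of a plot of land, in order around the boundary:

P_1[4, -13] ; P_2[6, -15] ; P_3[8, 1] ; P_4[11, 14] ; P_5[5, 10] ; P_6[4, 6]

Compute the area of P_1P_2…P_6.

99.5

Apply the shoelace formula: 2A = Σ (x_i·y_{i+1} − x_{i+1}·y_i), indices taken mod 6.
Σ = (18) + (126) + (101) + (40) + (-10) + (-76) = 199
Area = |Σ|/2 = 99.5.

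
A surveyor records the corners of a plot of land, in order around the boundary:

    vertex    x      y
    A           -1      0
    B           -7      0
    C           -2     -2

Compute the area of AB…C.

Cross-terms: 0, 14, -2  ⇒  Σ = 12
Area = |Σ|/2 = 6.

6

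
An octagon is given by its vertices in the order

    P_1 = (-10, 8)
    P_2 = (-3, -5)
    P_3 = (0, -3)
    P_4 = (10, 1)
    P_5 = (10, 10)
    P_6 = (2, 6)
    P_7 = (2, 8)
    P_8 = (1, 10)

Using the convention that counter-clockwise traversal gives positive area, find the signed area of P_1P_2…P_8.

Apply the surveyor's formula: 2A = Σ (x_i·y_{i+1} − x_{i+1}·y_i), indices taken mod 8.
Cross-terms: 74, 9, 30, 90, 40, 4, 12, 108  ⇒  Σ = 367
Signed area = Σ/2 = 183.5 (positive ⇒ counter-clockwise traversal).

183.5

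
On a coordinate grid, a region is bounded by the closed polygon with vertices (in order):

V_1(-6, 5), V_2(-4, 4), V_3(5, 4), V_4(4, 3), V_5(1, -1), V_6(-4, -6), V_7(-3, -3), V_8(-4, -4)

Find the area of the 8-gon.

54

Apply the shoelace formula: 2A = Σ (x_i·y_{i+1} − x_{i+1}·y_i), indices taken mod 8.
Σ = (-4) + (-36) + (-1) + (-7) + (-10) + (-6) + (0) + (-44) = -108
Area = |Σ|/2 = 54.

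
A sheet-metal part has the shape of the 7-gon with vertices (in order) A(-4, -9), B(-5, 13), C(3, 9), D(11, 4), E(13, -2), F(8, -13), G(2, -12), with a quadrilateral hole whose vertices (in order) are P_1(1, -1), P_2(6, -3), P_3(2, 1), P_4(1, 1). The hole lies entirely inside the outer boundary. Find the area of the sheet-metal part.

Outer boundary:
Apply Gauss's area formula: 2A = Σ (x_i·y_{i+1} − x_{i+1}·y_i), indices taken mod 7.
Σ = (-97) + (-84) + (-87) + (-74) + (-153) + (-70) + (-66) = -631
Area = |Σ|/2 = 315.5.
Hole:
Apply the shoelace (surveyor's) formula: 2A = Σ (x_i·y_{i+1} − x_{i+1}·y_i), indices taken mod 4.
Σ = (3) + (12) + (1) + (-2) = 14
Area = |Σ|/2 = 7.
Net area = 315.5 − 7 = 308.5.

308.5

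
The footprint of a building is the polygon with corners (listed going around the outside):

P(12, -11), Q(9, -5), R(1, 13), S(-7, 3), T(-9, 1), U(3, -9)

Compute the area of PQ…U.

Σ = (39) + (122) + (94) + (20) + (78) + (75) = 428
Area = |Σ|/2 = 214.

214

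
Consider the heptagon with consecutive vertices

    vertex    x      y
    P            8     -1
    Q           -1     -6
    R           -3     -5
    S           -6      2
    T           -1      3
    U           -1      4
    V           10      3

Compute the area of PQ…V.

Apply the shoelace (surveyor's) formula: 2A = Σ (x_i·y_{i+1} − x_{i+1}·y_i), indices taken mod 7.
Σ = (-49) + (-13) + (-36) + (-16) + (-1) + (-43) + (-34) = -192
Area = |Σ|/2 = 96.

96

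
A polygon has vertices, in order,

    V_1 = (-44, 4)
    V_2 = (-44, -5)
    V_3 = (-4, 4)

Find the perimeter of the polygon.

90

|V_1V_2| = √((0)² + (-9)²) = √81 = 9
|V_2V_3| = √((40)² + (9)²) = √1681 = 41
|V_3V_1| = √((-40)² + (0)²) = √1600 = 40
Perimeter = 9 + 41 + 40 = 90.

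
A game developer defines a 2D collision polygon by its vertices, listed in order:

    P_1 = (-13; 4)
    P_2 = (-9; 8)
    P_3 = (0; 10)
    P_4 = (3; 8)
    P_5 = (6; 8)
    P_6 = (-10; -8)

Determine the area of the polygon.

Apply the shoelace formula: 2A = Σ (x_i·y_{i+1} − x_{i+1}·y_i), indices taken mod 6.
P_1→P_2: (-13)(8) − (-9)(4) = -68
P_2→P_3: (-9)(10) − (0)(8) = -90
P_3→P_4: (0)(8) − (3)(10) = -30
P_4→P_5: (3)(8) − (6)(8) = -24
P_5→P_6: (6)(-8) − (-10)(8) = 32
P_6→P_1: (-10)(4) − (-13)(-8) = -144
Σ = -324
Area = |Σ|/2 = 162.

162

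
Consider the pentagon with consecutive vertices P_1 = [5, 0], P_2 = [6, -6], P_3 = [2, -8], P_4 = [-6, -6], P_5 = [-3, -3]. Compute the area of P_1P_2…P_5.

55.5

Apply Gauss's area formula: 2A = Σ (x_i·y_{i+1} − x_{i+1}·y_i), indices taken mod 5.
P_1→P_2: (5)(-6) − (6)(0) = -30
P_2→P_3: (6)(-8) − (2)(-6) = -36
P_3→P_4: (2)(-6) − (-6)(-8) = -60
P_4→P_5: (-6)(-3) − (-3)(-6) = 0
P_5→P_1: (-3)(0) − (5)(-3) = 15
Σ = -111
Area = |Σ|/2 = 55.5.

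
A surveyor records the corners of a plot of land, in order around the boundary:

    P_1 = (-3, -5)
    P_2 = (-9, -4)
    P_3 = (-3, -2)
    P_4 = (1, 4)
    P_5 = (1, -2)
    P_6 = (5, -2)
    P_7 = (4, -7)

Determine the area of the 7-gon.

51.5

Apply Gauss's area formula: 2A = Σ (x_i·y_{i+1} − x_{i+1}·y_i), indices taken mod 7.
P_1→P_2: (-3)(-4) − (-9)(-5) = -33
P_2→P_3: (-9)(-2) − (-3)(-4) = 6
P_3→P_4: (-3)(4) − (1)(-2) = -10
P_4→P_5: (1)(-2) − (1)(4) = -6
P_5→P_6: (1)(-2) − (5)(-2) = 8
P_6→P_7: (5)(-7) − (4)(-2) = -27
P_7→P_1: (4)(-5) − (-3)(-7) = -41
Σ = -103
Area = |Σ|/2 = 51.5.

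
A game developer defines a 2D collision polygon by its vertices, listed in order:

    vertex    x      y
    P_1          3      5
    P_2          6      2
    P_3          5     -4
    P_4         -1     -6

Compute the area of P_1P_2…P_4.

Apply Gauss's area formula: 2A = Σ (x_i·y_{i+1} − x_{i+1}·y_i), indices taken mod 4.
P_1→P_2: (3)(2) − (6)(5) = -24
P_2→P_3: (6)(-4) − (5)(2) = -34
P_3→P_4: (5)(-6) − (-1)(-4) = -34
P_4→P_1: (-1)(5) − (3)(-6) = 13
Σ = -79
Area = |Σ|/2 = 39.5.

39.5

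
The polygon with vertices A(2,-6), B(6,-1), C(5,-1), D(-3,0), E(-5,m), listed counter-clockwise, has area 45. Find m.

The doubled signed area Σ (x_i y_{i+1} − x_{i+1} y_i) is linear in m.
With m=0 it equals 60; the coefficient of m is -5 (from the two edges through E).
So -5·m + 60 = 2·45 = 90 ⇒ m = -6.

-6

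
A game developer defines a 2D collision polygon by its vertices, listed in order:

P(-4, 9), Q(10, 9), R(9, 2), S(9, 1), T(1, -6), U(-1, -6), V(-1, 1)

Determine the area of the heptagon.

Σ = (-126) + (-61) + (-9) + (-55) + (-12) + (-7) + (-5) = -275
Area = |Σ|/2 = 137.5.

137.5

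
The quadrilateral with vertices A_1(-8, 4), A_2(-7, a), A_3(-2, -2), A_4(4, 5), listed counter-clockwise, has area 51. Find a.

The doubled signed area Σ (x_i y_{i+1} − x_{i+1} y_i) is linear in a.
With a=0 it equals 96; the coefficient of a is -6 (from the two edges through A_2).
So -6·a + 96 = 2·51 = 102 ⇒ a = -1.

-1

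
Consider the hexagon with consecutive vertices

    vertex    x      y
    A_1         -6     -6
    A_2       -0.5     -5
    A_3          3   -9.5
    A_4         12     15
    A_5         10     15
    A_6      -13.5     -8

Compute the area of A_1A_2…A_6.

195.625

A_1→A_2: (-6)(-5) − (-0.5)(-6) = 27
A_2→A_3: (-0.5)(-9.5) − (3)(-5) = 19.75
A_3→A_4: (3)(15) − (12)(-9.5) = 159
A_4→A_5: (12)(15) − (10)(15) = 30
A_5→A_6: (10)(-8) − (-13.5)(15) = 122.5
A_6→A_1: (-13.5)(-6) − (-6)(-8) = 33
Σ = 391.25
Area = |Σ|/2 = 195.625.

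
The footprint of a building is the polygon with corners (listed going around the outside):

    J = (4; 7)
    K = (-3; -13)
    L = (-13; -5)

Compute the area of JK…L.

128

Apply the surveyor's formula: 2A = Σ (x_i·y_{i+1} − x_{i+1}·y_i), indices taken mod 3.
Σ = (-31) + (-154) + (-71) = -256
Area = |Σ|/2 = 128.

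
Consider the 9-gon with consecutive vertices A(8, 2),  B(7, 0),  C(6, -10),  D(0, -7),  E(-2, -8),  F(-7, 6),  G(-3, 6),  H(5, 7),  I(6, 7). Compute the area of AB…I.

167

Apply Gauss's area formula: 2A = Σ (x_i·y_{i+1} − x_{i+1}·y_i), indices taken mod 9.
Σ = (-14) + (-70) + (-42) + (-14) + (-68) + (-24) + (-51) + (-7) + (-44) = -334
Area = |Σ|/2 = 167.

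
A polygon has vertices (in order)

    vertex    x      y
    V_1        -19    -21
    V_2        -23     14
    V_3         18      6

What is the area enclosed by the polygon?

701.5

Apply the shoelace formula: 2A = Σ (x_i·y_{i+1} − x_{i+1}·y_i), indices taken mod 3.
Σ = (-749) + (-390) + (-264) = -1403
Area = |Σ|/2 = 701.5.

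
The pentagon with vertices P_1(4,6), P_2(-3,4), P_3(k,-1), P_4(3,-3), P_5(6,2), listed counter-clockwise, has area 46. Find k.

The doubled signed area Σ (x_i y_{i+1} − x_{i+1} y_i) is linear in k.
With k=0 it equals 92; the coefficient of k is -7 (from the two edges through P_3).
So -7·k + 92 = 2·46 = 92 ⇒ k = 0.

0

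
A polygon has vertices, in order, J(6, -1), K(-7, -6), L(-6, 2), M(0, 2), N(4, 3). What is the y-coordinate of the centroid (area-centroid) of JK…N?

Apply the shoelace (surveyor's) formula. First the cross-terms c_i = x_i·y_{i+1} − x_{i+1}·y_i:
  -43, -50, -12, -8, -22  ⇒  2A = -135, A = -67.5.
Then Σ (y_i + y_{i+1})·c_i = 369, so ȳ = 369 / (6·(-67.5)) = -41/45.

-41/45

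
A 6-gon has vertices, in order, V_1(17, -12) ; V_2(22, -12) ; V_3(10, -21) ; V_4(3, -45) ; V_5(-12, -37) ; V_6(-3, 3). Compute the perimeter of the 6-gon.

|V_1V_2| = √((5)² + (0)²) = √25 = 5
|V_2V_3| = √((-12)² + (-9)²) = √225 = 15
|V_3V_4| = √((-7)² + (-24)²) = √625 = 25
|V_4V_5| = √((-15)² + (8)²) = √289 = 17
|V_5V_6| = √((9)² + (40)²) = √1681 = 41
|V_6V_1| = √((20)² + (-15)²) = √625 = 25
Perimeter = 5 + 15 + 25 + 17 + 41 + 25 = 128.

128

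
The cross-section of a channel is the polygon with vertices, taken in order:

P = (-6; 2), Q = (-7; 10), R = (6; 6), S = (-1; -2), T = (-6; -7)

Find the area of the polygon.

Σ = (-46) + (-102) + (-6) + (-5) + (-54) = -213
Area = |Σ|/2 = 106.5.

106.5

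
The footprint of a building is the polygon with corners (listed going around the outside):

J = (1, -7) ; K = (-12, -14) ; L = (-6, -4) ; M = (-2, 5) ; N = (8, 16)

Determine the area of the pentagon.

Cross-terms: -98, -36, -38, -72, -72  ⇒  Σ = -316
Area = |Σ|/2 = 158.

158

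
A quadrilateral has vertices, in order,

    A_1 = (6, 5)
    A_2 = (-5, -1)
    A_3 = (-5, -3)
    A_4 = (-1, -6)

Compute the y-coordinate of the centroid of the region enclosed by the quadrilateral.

Apply Gauss's area formula. First the cross-terms c_i = x_i·y_{i+1} − x_{i+1}·y_i:
  19, 10, 27, 31  ⇒  2A = 87, A = 43.5.
Then Σ (y_i + y_{i+1})·c_i = -238, so ȳ = -238 / (6·43.5) = -238/261.

-238/261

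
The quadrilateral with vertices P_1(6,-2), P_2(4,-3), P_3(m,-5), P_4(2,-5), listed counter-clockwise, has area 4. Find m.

-1

Write out the shoelace sum; only the two edges meeting at P_3 involve m:
2·Area = [(4·(-5) − m·(-3)) + (m·(-5) − 2·(-5))] + 16
       = -2·m + 6 = 8
⇒ m = -1.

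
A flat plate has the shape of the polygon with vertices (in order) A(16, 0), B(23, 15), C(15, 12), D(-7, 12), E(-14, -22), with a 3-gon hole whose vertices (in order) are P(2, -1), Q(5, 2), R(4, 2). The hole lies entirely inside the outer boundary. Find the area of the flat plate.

613

Outer boundary:
Σ = (240) + (51) + (264) + (322) + (352) = 1229
Area = |Σ|/2 = 614.5.
Hole:
Apply the surveyor's formula: 2A = Σ (x_i·y_{i+1} − x_{i+1}·y_i), indices taken mod 3.
Σ = (9) + (2) + (-8) = 3
Area = |Σ|/2 = 1.5.
Net area = 614.5 − 1.5 = 613.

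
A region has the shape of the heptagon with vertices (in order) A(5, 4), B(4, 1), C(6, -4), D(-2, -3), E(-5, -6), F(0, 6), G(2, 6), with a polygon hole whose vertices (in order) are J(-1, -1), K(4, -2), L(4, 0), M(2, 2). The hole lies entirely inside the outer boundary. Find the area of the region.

52

Outer boundary:
Apply the surveyor's formula: 2A = Σ (x_i·y_{i+1} − x_{i+1}·y_i), indices taken mod 7.
Cross-terms: -11, -22, -26, -3, -30, -12, -22  ⇒  Σ = -126
Area = |Σ|/2 = 63.
Hole:
Σ = (6) + (8) + (8) + (0) = 22
Area = |Σ|/2 = 11.
Net area = 63 − 11 = 52.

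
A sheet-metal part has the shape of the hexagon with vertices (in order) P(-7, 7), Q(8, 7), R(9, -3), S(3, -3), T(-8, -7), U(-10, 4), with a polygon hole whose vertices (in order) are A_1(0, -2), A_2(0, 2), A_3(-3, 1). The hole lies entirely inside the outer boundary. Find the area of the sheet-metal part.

Outer boundary:
Σ = (-105) + (-87) + (-18) + (-45) + (-102) + (-42) = -399
Area = |Σ|/2 = 199.5.
Hole:
Apply the shoelace formula: 2A = Σ (x_i·y_{i+1} − x_{i+1}·y_i), indices taken mod 3.
Σ = (0) + (6) + (6) = 12
Area = |Σ|/2 = 6.
Net area = 199.5 − 6 = 193.5.

193.5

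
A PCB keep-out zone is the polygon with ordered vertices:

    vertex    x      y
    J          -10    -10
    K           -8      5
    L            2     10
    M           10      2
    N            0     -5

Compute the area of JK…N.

Apply the shoelace (surveyor's) formula: 2A = Σ (x_i·y_{i+1} − x_{i+1}·y_i), indices taken mod 5.
J→K: (-10)(5) − (-8)(-10) = -130
K→L: (-8)(10) − (2)(5) = -90
L→M: (2)(2) − (10)(10) = -96
M→N: (10)(-5) − (0)(2) = -50
N→J: (0)(-10) − (-10)(-5) = -50
Σ = -416
Area = |Σ|/2 = 208.

208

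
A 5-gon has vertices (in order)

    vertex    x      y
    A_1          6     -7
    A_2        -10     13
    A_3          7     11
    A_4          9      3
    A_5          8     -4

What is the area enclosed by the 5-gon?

Apply the shoelace formula: 2A = Σ (x_i·y_{i+1} − x_{i+1}·y_i), indices taken mod 5.
Σ = (8) + (-201) + (-78) + (-60) + (-32) = -363
Area = |Σ|/2 = 181.5.

181.5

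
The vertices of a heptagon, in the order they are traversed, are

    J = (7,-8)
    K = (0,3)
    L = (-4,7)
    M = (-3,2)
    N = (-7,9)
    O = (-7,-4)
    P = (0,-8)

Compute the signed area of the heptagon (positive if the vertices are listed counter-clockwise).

Cross-terms: 21, 12, 13, -13, 91, 56, 56  ⇒  Σ = 236
Signed area = Σ/2 = 118 (positive ⇒ counter-clockwise traversal).

118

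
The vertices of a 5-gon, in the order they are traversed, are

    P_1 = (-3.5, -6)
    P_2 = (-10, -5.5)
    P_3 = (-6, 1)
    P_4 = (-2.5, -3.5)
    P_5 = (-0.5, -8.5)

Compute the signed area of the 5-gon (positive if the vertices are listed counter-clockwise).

-33.75

Apply Gauss's area formula: 2A = Σ (x_i·y_{i+1} − x_{i+1}·y_i), indices taken mod 5.
Σ = (-40.75) + (-43) + (23.5) + (19.5) + (-26.75) = -67.5
Signed area = Σ/2 = -33.75 (negative ⇒ clockwise traversal).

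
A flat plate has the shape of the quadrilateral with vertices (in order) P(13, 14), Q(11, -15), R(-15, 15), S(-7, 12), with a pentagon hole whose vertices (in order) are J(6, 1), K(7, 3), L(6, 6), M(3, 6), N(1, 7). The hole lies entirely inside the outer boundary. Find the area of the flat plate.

Outer boundary:
Apply the surveyor's formula: 2A = Σ (x_i·y_{i+1} − x_{i+1}·y_i), indices taken mod 4.
Cross-terms: -349, -60, -75, -254  ⇒  Σ = -738
Area = |Σ|/2 = 369.
Hole:
Σ = (11) + (24) + (18) + (15) + (-41) = 27
Area = |Σ|/2 = 13.5.
Net area = 369 − 13.5 = 355.5.

355.5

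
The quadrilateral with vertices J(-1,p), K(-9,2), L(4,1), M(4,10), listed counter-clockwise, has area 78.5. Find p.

10

The doubled signed area Σ (x_i y_{i+1} − x_{i+1} y_i) is linear in p.
With p=0 it equals 27; the coefficient of p is 13 (from the two edges through J).
So 13·p + 27 = 2·78.5 = 157 ⇒ p = 10.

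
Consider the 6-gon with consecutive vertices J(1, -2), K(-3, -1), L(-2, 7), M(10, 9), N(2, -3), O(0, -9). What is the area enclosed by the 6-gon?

Apply Gauss's area formula: 2A = Σ (x_i·y_{i+1} − x_{i+1}·y_i), indices taken mod 6.
Cross-terms: -7, -23, -88, -48, -18, 9  ⇒  Σ = -175
Area = |Σ|/2 = 87.5.

87.5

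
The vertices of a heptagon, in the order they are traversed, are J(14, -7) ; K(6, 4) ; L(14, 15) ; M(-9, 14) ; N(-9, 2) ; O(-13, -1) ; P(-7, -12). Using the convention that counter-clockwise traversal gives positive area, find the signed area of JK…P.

486

Σ = (98) + (34) + (331) + (108) + (35) + (149) + (217) = 972
Signed area = Σ/2 = 486 (positive ⇒ counter-clockwise traversal).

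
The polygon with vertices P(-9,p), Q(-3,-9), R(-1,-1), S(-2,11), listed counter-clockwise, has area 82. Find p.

The doubled signed area Σ (x_i y_{i+1} − x_{i+1} y_i) is linear in p.
With p=0 it equals 161; the coefficient of p is 1 (from the two edges through P).
So 1·p + 161 = 2·82 = 164 ⇒ p = 3.

3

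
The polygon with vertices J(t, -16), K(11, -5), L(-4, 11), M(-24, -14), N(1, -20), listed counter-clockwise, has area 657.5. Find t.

16

Write out the shoelace sum; only the two edges meeting at J involve t:
2·Area = [(1·(-16) − t·(-20)) + (t·(-5) − 11·(-16))] + 915
       = 15·t + 1075 = 1315
⇒ t = 16.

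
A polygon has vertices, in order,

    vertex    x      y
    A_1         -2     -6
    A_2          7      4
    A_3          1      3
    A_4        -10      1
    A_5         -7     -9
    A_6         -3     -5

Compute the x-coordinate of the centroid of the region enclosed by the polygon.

-134/45

Apply the shoelace (surveyor's) formula. First the cross-terms c_i = x_i·y_{i+1} − x_{i+1}·y_i:
  34, 17, 31, 97, 8, 8  ⇒  2A = 195, A = 97.5.
Then Σ (x_i + x_{i+1})·c_i = -1742, so x̄ = -1742 / (6·97.5) = -134/45.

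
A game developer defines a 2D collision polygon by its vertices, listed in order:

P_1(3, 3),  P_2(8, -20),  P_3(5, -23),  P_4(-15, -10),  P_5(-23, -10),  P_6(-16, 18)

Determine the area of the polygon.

Σ = (-84) + (-84) + (-395) + (-80) + (-574) + (-102) = -1319
Area = |Σ|/2 = 659.5.

659.5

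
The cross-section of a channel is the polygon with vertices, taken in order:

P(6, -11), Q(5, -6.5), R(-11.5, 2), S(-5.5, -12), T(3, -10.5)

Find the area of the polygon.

112

Cross-terms: 16, -64.75, 149, 93.75, 30  ⇒  Σ = 224
Area = |Σ|/2 = 112.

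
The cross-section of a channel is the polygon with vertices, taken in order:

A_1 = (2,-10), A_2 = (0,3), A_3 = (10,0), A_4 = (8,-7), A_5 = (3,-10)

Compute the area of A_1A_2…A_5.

Apply the shoelace formula: 2A = Σ (x_i·y_{i+1} − x_{i+1}·y_i), indices taken mod 5.
A_1→A_2: (2)(3) − (0)(-10) = 6
A_2→A_3: (0)(0) − (10)(3) = -30
A_3→A_4: (10)(-7) − (8)(0) = -70
A_4→A_5: (8)(-10) − (3)(-7) = -59
A_5→A_1: (3)(-10) − (2)(-10) = -10
Σ = -163
Area = |Σ|/2 = 81.5.

81.5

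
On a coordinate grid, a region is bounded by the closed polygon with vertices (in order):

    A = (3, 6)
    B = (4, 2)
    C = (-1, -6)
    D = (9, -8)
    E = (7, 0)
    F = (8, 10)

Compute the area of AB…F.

Apply the surveyor's formula: 2A = Σ (x_i·y_{i+1} − x_{i+1}·y_i), indices taken mod 6.
A→B: (3)(2) − (4)(6) = -18
B→C: (4)(-6) − (-1)(2) = -22
C→D: (-1)(-8) − (9)(-6) = 62
D→E: (9)(0) − (7)(-8) = 56
E→F: (7)(10) − (8)(0) = 70
F→A: (8)(6) − (3)(10) = 18
Σ = 166
Area = |Σ|/2 = 83.

83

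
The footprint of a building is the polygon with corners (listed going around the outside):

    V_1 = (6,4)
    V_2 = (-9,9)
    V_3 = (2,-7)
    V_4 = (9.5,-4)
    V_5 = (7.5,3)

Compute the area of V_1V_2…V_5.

V_1→V_2: (6)(9) − (-9)(4) = 90
V_2→V_3: (-9)(-7) − (2)(9) = 45
V_3→V_4: (2)(-4) − (9.5)(-7) = 58.5
V_4→V_5: (9.5)(3) − (7.5)(-4) = 58.5
V_5→V_1: (7.5)(4) − (6)(3) = 12
Σ = 264
Area = |Σ|/2 = 132.

132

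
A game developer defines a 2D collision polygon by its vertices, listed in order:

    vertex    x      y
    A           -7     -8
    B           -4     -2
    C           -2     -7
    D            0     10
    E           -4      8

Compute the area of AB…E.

57

Apply the surveyor's formula: 2A = Σ (x_i·y_{i+1} − x_{i+1}·y_i), indices taken mod 5.
A→B: (-7)(-2) − (-4)(-8) = -18
B→C: (-4)(-7) − (-2)(-2) = 24
C→D: (-2)(10) − (0)(-7) = -20
D→E: (0)(8) − (-4)(10) = 40
E→A: (-4)(-8) − (-7)(8) = 88
Σ = 114
Area = |Σ|/2 = 57.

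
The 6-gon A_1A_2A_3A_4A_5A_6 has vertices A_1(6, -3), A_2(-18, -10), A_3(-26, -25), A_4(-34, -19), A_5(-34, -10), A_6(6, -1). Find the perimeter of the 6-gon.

|A_1A_2| = √((-24)² + (-7)²) = √625 = 25
|A_2A_3| = √((-8)² + (-15)²) = √289 = 17
|A_3A_4| = √((-8)² + (6)²) = √100 = 10
|A_4A_5| = √((0)² + (9)²) = √81 = 9
|A_5A_6| = √((40)² + (9)²) = √1681 = 41
|A_6A_1| = √((0)² + (-2)²) = √4 = 2
Perimeter = 25 + 17 + 10 + 9 + 41 + 2 = 104.

104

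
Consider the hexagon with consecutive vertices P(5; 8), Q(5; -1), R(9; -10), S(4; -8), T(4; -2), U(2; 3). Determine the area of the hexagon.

Apply the shoelace formula: 2A = Σ (x_i·y_{i+1} − x_{i+1}·y_i), indices taken mod 6.
Σ = (-45) + (-41) + (-32) + (24) + (16) + (1) = -77
Area = |Σ|/2 = 38.5.

38.5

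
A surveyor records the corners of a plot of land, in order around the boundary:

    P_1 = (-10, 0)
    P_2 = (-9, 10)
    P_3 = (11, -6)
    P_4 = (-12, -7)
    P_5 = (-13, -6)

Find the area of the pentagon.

Apply the shoelace formula: 2A = Σ (x_i·y_{i+1} − x_{i+1}·y_i), indices taken mod 5.
Σ = (-100) + (-56) + (-149) + (-19) + (-60) = -384
Area = |Σ|/2 = 192.

192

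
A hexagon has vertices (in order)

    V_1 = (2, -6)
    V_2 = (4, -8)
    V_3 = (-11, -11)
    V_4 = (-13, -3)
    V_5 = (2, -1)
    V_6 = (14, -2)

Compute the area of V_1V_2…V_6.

142.5

V_1→V_2: (2)(-8) − (4)(-6) = 8
V_2→V_3: (4)(-11) − (-11)(-8) = -132
V_3→V_4: (-11)(-3) − (-13)(-11) = -110
V_4→V_5: (-13)(-1) − (2)(-3) = 19
V_5→V_6: (2)(-2) − (14)(-1) = 10
V_6→V_1: (14)(-6) − (2)(-2) = -80
Σ = -285
Area = |Σ|/2 = 142.5.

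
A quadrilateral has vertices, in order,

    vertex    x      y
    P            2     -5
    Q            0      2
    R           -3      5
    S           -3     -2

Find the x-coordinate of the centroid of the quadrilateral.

-31/30

Apply Gauss's area formula. First the cross-terms c_i = x_i·y_{i+1} − x_{i+1}·y_i:
  4, 6, 21, 19  ⇒  2A = 50, A = 25.
Then Σ (x_i + x_{i+1})·c_i = -155, so x̄ = -155 / (6·25) = -31/30.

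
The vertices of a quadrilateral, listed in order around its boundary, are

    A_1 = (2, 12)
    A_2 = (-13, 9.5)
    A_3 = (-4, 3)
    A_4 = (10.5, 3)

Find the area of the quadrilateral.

Cross-terms: 175, -1, -43.5, 120  ⇒  Σ = 250.5
Area = |Σ|/2 = 125.25.

125.25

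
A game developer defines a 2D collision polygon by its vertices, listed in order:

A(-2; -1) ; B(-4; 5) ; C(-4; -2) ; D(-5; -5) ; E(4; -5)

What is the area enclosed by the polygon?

Apply the shoelace formula: 2A = Σ (x_i·y_{i+1} − x_{i+1}·y_i), indices taken mod 5.
Σ = (-14) + (28) + (10) + (45) + (-14) = 55
Area = |Σ|/2 = 27.5.

27.5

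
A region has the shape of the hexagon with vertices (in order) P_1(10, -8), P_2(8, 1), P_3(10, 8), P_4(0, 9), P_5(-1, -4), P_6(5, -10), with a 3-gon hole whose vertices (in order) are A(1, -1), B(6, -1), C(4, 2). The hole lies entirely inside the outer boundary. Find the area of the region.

Outer boundary:
Apply the surveyor's formula: 2A = Σ (x_i·y_{i+1} − x_{i+1}·y_i), indices taken mod 6.
Σ = (74) + (54) + (90) + (9) + (30) + (60) = 317
Area = |Σ|/2 = 158.5.
Hole:
Apply the shoelace (surveyor's) formula: 2A = Σ (x_i·y_{i+1} − x_{i+1}·y_i), indices taken mod 3.
A→B: (1)(-1) − (6)(-1) = 5
B→C: (6)(2) − (4)(-1) = 16
C→A: (4)(-1) − (1)(2) = -6
Σ = 15
Area = |Σ|/2 = 7.5.
Net area = 158.5 − 7.5 = 151.

151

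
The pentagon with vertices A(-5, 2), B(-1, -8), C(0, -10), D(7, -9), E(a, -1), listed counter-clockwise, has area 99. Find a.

Write out the shoelace sum; only the two edges meeting at E involve a:
2·Area = [(7·(-1) − a·(-9)) + (a·2 − (-5)·(-1))] + 122
       = 11·a + 110 = 198
⇒ a = 8.

8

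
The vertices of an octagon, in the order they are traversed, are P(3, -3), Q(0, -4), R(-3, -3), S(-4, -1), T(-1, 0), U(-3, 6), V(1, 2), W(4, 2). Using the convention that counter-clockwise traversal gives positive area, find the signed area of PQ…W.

-38

Apply Gauss's area formula: 2A = Σ (x_i·y_{i+1} − x_{i+1}·y_i), indices taken mod 8.
Σ = (-12) + (-12) + (-9) + (-1) + (-6) + (-12) + (-6) + (-18) = -76
Signed area = Σ/2 = -38 (negative ⇒ clockwise traversal).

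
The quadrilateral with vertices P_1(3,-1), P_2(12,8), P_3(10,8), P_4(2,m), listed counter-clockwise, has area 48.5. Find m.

Write out the shoelace sum; only the two edges meeting at P_4 involve m:
2·Area = [(10·m − 2·8) + (2·(-1) − 3·m)] + 52
       = 7·m + 34 = 97
⇒ m = 9.

9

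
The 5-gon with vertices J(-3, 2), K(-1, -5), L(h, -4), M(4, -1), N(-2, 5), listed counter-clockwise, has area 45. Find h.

6

Write out the shoelace sum; only the two edges meeting at L involve h:
2·Area = [((-1)·(-4) − h·(-5)) + (h·(-1) − 4·(-4))] + 46
       = 4·h + 66 = 90
⇒ h = 6.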